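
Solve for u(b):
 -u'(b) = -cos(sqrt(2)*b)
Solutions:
 u(b) = C1 + sqrt(2)*sin(sqrt(2)*b)/2


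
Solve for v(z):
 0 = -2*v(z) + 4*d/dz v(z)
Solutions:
 v(z) = C1*exp(z/2)


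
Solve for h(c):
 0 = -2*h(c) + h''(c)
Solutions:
 h(c) = C1*exp(-sqrt(2)*c) + C2*exp(sqrt(2)*c)


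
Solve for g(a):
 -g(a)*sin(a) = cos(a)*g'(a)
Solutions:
 g(a) = C1*cos(a)


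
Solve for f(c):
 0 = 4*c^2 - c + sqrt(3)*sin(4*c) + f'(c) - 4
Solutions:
 f(c) = C1 - 4*c^3/3 + c^2/2 + 4*c + sqrt(3)*cos(4*c)/4


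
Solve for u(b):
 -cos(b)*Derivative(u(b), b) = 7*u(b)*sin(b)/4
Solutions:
 u(b) = C1*cos(b)^(7/4)


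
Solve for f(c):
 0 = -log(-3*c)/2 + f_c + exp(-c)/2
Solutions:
 f(c) = C1 + c*log(-c)/2 + c*(-1 + log(3))/2 + exp(-c)/2


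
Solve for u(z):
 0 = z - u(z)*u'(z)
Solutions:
 u(z) = -sqrt(C1 + z^2)
 u(z) = sqrt(C1 + z^2)


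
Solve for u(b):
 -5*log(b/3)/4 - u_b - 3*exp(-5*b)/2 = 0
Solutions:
 u(b) = C1 - 5*b*log(b)/4 + 5*b*(1 + log(3))/4 + 3*exp(-5*b)/10


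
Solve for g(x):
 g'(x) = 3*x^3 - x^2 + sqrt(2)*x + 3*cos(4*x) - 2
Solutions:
 g(x) = C1 + 3*x^4/4 - x^3/3 + sqrt(2)*x^2/2 - 2*x + 3*sin(4*x)/4


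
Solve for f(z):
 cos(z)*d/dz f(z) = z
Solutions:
 f(z) = C1 + Integral(z/cos(z), z)


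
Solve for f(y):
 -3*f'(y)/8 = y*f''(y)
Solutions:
 f(y) = C1 + C2*y^(5/8)


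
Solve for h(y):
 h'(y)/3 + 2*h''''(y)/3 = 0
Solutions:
 h(y) = C1 + C4*exp(-2^(2/3)*y/2) + (C2*sin(2^(2/3)*sqrt(3)*y/4) + C3*cos(2^(2/3)*sqrt(3)*y/4))*exp(2^(2/3)*y/4)


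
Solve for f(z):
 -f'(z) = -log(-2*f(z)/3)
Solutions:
 -Integral(1/(log(-_y) - log(3) + log(2)), (_y, f(z))) = C1 - z


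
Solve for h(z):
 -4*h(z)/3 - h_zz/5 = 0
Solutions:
 h(z) = C1*sin(2*sqrt(15)*z/3) + C2*cos(2*sqrt(15)*z/3)


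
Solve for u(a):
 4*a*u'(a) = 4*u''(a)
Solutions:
 u(a) = C1 + C2*erfi(sqrt(2)*a/2)


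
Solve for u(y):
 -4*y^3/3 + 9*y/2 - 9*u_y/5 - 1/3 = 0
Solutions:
 u(y) = C1 - 5*y^4/27 + 5*y^2/4 - 5*y/27


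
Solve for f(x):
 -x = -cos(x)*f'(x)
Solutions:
 f(x) = C1 + Integral(x/cos(x), x)


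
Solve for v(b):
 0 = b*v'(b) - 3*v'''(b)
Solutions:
 v(b) = C1 + Integral(C2*airyai(3^(2/3)*b/3) + C3*airybi(3^(2/3)*b/3), b)


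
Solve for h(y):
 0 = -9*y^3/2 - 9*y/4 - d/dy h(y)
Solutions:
 h(y) = C1 - 9*y^4/8 - 9*y^2/8


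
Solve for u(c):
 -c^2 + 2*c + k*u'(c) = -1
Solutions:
 u(c) = C1 + c^3/(3*k) - c^2/k - c/k


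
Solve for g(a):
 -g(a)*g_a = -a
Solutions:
 g(a) = -sqrt(C1 + a^2)
 g(a) = sqrt(C1 + a^2)


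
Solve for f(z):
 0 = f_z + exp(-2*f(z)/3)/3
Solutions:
 f(z) = 3*log(-sqrt(C1 - z)) - 3*log(3) + 3*log(2)/2
 f(z) = 3*log(C1 - z)/2 - 3*log(3) + 3*log(2)/2


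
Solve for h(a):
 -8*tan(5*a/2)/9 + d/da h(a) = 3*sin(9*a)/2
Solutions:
 h(a) = C1 - 16*log(cos(5*a/2))/45 - cos(9*a)/6


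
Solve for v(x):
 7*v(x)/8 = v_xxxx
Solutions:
 v(x) = C1*exp(-14^(1/4)*x/2) + C2*exp(14^(1/4)*x/2) + C3*sin(14^(1/4)*x/2) + C4*cos(14^(1/4)*x/2)


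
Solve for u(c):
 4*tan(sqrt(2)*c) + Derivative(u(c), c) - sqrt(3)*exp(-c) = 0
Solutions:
 u(c) = C1 - sqrt(2)*log(tan(sqrt(2)*c)^2 + 1) - sqrt(3)*exp(-c)


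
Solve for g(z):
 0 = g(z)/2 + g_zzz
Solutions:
 g(z) = C3*exp(-2^(2/3)*z/2) + (C1*sin(2^(2/3)*sqrt(3)*z/4) + C2*cos(2^(2/3)*sqrt(3)*z/4))*exp(2^(2/3)*z/4)


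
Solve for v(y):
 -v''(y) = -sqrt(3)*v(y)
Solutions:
 v(y) = C1*exp(-3^(1/4)*y) + C2*exp(3^(1/4)*y)


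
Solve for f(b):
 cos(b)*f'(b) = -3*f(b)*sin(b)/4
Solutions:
 f(b) = C1*cos(b)^(3/4)


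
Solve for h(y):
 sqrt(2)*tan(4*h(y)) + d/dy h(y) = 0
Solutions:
 h(y) = -asin(C1*exp(-4*sqrt(2)*y))/4 + pi/4
 h(y) = asin(C1*exp(-4*sqrt(2)*y))/4


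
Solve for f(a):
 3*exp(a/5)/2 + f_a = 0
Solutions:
 f(a) = C1 - 15*exp(a/5)/2


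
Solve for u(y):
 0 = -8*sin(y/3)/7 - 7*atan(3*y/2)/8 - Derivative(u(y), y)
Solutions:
 u(y) = C1 - 7*y*atan(3*y/2)/8 + 7*log(9*y^2 + 4)/24 + 24*cos(y/3)/7


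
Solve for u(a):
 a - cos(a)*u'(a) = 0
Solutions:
 u(a) = C1 + Integral(a/cos(a), a)


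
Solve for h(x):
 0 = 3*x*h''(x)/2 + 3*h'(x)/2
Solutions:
 h(x) = C1 + C2*log(x)


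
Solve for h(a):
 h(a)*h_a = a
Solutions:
 h(a) = -sqrt(C1 + a^2)
 h(a) = sqrt(C1 + a^2)


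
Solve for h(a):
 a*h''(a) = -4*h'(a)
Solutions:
 h(a) = C1 + C2/a^3


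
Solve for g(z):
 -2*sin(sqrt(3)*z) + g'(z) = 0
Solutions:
 g(z) = C1 - 2*sqrt(3)*cos(sqrt(3)*z)/3


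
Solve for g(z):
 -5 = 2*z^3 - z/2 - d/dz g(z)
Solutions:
 g(z) = C1 + z^4/2 - z^2/4 + 5*z


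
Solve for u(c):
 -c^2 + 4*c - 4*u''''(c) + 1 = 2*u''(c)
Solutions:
 u(c) = C1 + C2*c + C3*sin(sqrt(2)*c/2) + C4*cos(sqrt(2)*c/2) - c^4/24 + c^3/3 + 5*c^2/4


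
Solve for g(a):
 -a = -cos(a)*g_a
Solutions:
 g(a) = C1 + Integral(a/cos(a), a)


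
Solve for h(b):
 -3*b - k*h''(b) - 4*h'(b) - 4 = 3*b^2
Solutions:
 h(b) = C1 + C2*exp(-4*b/k) - b^3/4 + 3*b^2*k/16 - 3*b^2/8 - 3*b*k^2/32 + 3*b*k/16 - b


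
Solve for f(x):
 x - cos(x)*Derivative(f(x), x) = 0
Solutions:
 f(x) = C1 + Integral(x/cos(x), x)


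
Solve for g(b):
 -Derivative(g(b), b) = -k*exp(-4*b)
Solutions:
 g(b) = C1 - k*exp(-4*b)/4


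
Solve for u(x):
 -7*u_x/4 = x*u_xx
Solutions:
 u(x) = C1 + C2/x^(3/4)


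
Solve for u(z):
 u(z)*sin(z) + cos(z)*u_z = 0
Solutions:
 u(z) = C1*cos(z)


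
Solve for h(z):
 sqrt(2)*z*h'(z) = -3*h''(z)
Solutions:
 h(z) = C1 + C2*erf(2^(3/4)*sqrt(3)*z/6)


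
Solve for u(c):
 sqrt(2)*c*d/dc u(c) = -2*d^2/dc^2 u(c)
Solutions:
 u(c) = C1 + C2*erf(2^(1/4)*c/2)


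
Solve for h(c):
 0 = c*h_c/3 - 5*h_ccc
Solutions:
 h(c) = C1 + Integral(C2*airyai(15^(2/3)*c/15) + C3*airybi(15^(2/3)*c/15), c)


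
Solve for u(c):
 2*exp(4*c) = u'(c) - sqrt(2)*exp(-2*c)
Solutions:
 u(c) = C1 + exp(4*c)/2 - sqrt(2)*exp(-2*c)/2


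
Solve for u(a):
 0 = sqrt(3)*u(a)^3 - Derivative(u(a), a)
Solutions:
 u(a) = -sqrt(2)*sqrt(-1/(C1 + sqrt(3)*a))/2
 u(a) = sqrt(2)*sqrt(-1/(C1 + sqrt(3)*a))/2


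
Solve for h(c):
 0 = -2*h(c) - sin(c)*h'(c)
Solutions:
 h(c) = C1*(cos(c) + 1)/(cos(c) - 1)


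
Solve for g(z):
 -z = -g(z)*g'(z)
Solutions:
 g(z) = -sqrt(C1 + z^2)
 g(z) = sqrt(C1 + z^2)


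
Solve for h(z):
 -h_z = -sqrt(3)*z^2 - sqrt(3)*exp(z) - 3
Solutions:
 h(z) = C1 + sqrt(3)*z^3/3 + 3*z + sqrt(3)*exp(z)


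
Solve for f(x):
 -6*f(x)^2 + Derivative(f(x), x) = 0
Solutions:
 f(x) = -1/(C1 + 6*x)


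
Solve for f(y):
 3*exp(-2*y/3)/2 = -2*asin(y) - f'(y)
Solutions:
 f(y) = C1 - 2*y*asin(y) - 2*sqrt(1 - y^2) + 9*exp(-2*y/3)/4


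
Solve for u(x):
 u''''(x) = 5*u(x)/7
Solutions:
 u(x) = C1*exp(-5^(1/4)*7^(3/4)*x/7) + C2*exp(5^(1/4)*7^(3/4)*x/7) + C3*sin(5^(1/4)*7^(3/4)*x/7) + C4*cos(5^(1/4)*7^(3/4)*x/7)


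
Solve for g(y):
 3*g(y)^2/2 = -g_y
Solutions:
 g(y) = 2/(C1 + 3*y)


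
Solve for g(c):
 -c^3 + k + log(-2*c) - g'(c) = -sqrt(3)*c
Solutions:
 g(c) = C1 - c^4/4 + sqrt(3)*c^2/2 + c*(k - 1 + log(2)) + c*log(-c)


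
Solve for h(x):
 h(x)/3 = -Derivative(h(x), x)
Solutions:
 h(x) = C1*exp(-x/3)


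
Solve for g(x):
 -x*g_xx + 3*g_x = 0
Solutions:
 g(x) = C1 + C2*x^4


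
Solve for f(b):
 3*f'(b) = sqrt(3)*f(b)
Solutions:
 f(b) = C1*exp(sqrt(3)*b/3)


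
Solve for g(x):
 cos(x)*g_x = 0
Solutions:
 g(x) = C1


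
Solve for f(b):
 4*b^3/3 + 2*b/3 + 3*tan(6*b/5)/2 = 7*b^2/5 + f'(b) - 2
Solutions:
 f(b) = C1 + b^4/3 - 7*b^3/15 + b^2/3 + 2*b - 5*log(cos(6*b/5))/4


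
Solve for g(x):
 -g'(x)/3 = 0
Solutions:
 g(x) = C1


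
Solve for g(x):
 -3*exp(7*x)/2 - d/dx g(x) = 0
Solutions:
 g(x) = C1 - 3*exp(7*x)/14


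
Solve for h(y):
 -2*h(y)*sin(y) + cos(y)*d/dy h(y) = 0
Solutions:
 h(y) = C1/cos(y)^2


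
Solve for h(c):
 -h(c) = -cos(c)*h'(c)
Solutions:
 h(c) = C1*sqrt(sin(c) + 1)/sqrt(sin(c) - 1)


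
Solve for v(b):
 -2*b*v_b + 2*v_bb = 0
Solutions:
 v(b) = C1 + C2*erfi(sqrt(2)*b/2)


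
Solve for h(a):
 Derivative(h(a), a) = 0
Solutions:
 h(a) = C1


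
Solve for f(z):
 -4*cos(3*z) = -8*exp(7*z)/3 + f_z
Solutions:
 f(z) = C1 + 8*exp(7*z)/21 - 4*sin(3*z)/3


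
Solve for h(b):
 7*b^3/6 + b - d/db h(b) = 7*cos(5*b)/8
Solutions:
 h(b) = C1 + 7*b^4/24 + b^2/2 - 7*sin(5*b)/40


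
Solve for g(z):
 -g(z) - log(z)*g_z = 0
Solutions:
 g(z) = C1*exp(-li(z))


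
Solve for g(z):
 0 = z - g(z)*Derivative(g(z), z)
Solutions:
 g(z) = -sqrt(C1 + z^2)
 g(z) = sqrt(C1 + z^2)


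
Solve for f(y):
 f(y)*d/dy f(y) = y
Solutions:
 f(y) = -sqrt(C1 + y^2)
 f(y) = sqrt(C1 + y^2)


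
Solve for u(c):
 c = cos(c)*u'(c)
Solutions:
 u(c) = C1 + Integral(c/cos(c), c)


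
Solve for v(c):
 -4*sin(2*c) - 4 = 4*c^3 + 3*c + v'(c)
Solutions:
 v(c) = C1 - c^4 - 3*c^2/2 - 4*c + 2*cos(2*c)


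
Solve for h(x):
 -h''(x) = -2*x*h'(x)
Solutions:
 h(x) = C1 + C2*erfi(x)


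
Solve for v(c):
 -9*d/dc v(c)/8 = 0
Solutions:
 v(c) = C1


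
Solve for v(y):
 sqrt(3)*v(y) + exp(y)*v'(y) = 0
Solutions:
 v(y) = C1*exp(sqrt(3)*exp(-y))


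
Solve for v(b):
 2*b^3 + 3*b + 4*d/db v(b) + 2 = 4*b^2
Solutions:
 v(b) = C1 - b^4/8 + b^3/3 - 3*b^2/8 - b/2


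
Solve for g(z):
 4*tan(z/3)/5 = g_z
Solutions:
 g(z) = C1 - 12*log(cos(z/3))/5


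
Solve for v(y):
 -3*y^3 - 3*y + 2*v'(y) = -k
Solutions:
 v(y) = C1 - k*y/2 + 3*y^4/8 + 3*y^2/4


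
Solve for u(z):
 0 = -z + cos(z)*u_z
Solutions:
 u(z) = C1 + Integral(z/cos(z), z)


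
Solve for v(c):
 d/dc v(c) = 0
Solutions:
 v(c) = C1


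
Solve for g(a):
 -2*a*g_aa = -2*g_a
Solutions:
 g(a) = C1 + C2*a^2


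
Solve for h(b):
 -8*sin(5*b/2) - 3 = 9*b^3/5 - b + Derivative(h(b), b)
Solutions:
 h(b) = C1 - 9*b^4/20 + b^2/2 - 3*b + 16*cos(5*b/2)/5


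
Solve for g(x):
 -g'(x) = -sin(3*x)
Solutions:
 g(x) = C1 - cos(3*x)/3


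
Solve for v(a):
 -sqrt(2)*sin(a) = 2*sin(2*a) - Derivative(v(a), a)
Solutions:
 v(a) = C1 + 2*sin(a)^2 - sqrt(2)*cos(a)


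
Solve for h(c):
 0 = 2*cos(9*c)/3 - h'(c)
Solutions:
 h(c) = C1 + 2*sin(9*c)/27


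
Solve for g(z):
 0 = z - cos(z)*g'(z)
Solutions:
 g(z) = C1 + Integral(z/cos(z), z)


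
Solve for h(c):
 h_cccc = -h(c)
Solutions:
 h(c) = (C1*sin(sqrt(2)*c/2) + C2*cos(sqrt(2)*c/2))*exp(-sqrt(2)*c/2) + (C3*sin(sqrt(2)*c/2) + C4*cos(sqrt(2)*c/2))*exp(sqrt(2)*c/2)


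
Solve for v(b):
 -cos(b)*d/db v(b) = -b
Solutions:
 v(b) = C1 + Integral(b/cos(b), b)


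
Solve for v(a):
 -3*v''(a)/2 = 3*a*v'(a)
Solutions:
 v(a) = C1 + C2*erf(a)


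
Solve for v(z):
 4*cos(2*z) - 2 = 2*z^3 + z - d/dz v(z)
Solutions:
 v(z) = C1 + z^4/2 + z^2/2 + 2*z - 2*sin(2*z)


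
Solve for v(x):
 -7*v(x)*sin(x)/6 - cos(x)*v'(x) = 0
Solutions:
 v(x) = C1*cos(x)^(7/6)


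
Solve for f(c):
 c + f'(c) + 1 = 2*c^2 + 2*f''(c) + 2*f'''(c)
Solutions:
 f(c) = C1 + C2*exp(c*(-1 + sqrt(3))/2) + C3*exp(-c*(1 + sqrt(3))/2) + 2*c^3/3 + 7*c^2/2 + 21*c


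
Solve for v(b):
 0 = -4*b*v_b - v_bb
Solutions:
 v(b) = C1 + C2*erf(sqrt(2)*b)


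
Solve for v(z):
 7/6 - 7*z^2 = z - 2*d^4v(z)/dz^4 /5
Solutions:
 v(z) = C1 + C2*z + C3*z^2 + C4*z^3 + 7*z^6/144 + z^5/48 - 35*z^4/288


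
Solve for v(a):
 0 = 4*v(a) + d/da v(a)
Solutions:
 v(a) = C1*exp(-4*a)


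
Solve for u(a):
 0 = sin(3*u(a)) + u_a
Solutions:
 u(a) = -acos((-C1 - exp(6*a))/(C1 - exp(6*a)))/3 + 2*pi/3
 u(a) = acos((-C1 - exp(6*a))/(C1 - exp(6*a)))/3


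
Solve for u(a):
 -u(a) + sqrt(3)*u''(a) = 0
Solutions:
 u(a) = C1*exp(-3^(3/4)*a/3) + C2*exp(3^(3/4)*a/3)


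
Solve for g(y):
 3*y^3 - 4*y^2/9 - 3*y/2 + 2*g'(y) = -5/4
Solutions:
 g(y) = C1 - 3*y^4/8 + 2*y^3/27 + 3*y^2/8 - 5*y/8


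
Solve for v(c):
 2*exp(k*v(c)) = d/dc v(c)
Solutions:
 v(c) = Piecewise((log(-1/(C1*k + 2*c*k))/k, Ne(k, 0)), (nan, True))
 v(c) = Piecewise((C1 + 2*c, Eq(k, 0)), (nan, True))


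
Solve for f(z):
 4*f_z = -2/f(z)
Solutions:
 f(z) = -sqrt(C1 - z)
 f(z) = sqrt(C1 - z)


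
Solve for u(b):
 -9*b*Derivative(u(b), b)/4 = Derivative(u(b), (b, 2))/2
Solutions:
 u(b) = C1 + C2*erf(3*b/2)


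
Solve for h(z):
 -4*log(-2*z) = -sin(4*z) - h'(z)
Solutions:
 h(z) = C1 + 4*z*log(-z) - 4*z + 4*z*log(2) + cos(4*z)/4


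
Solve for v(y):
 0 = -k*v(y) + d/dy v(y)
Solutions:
 v(y) = C1*exp(k*y)


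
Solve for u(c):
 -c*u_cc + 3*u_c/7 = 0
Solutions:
 u(c) = C1 + C2*c^(10/7)


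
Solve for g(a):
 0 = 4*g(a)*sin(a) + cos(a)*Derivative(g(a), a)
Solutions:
 g(a) = C1*cos(a)^4


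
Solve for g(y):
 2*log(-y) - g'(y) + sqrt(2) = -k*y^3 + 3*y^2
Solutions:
 g(y) = C1 + k*y^4/4 - y^3 + 2*y*log(-y) + y*(-2 + sqrt(2))


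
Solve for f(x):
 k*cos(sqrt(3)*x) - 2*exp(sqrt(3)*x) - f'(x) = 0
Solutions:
 f(x) = C1 + sqrt(3)*k*sin(sqrt(3)*x)/3 - 2*sqrt(3)*exp(sqrt(3)*x)/3


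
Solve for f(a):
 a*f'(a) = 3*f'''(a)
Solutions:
 f(a) = C1 + Integral(C2*airyai(3^(2/3)*a/3) + C3*airybi(3^(2/3)*a/3), a)


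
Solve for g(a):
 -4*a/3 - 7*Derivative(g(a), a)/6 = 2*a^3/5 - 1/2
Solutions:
 g(a) = C1 - 3*a^4/35 - 4*a^2/7 + 3*a/7


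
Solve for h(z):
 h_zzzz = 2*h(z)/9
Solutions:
 h(z) = C1*exp(-2^(1/4)*sqrt(3)*z/3) + C2*exp(2^(1/4)*sqrt(3)*z/3) + C3*sin(2^(1/4)*sqrt(3)*z/3) + C4*cos(2^(1/4)*sqrt(3)*z/3)


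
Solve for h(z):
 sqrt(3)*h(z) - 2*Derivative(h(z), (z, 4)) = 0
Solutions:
 h(z) = C1*exp(-2^(3/4)*3^(1/8)*z/2) + C2*exp(2^(3/4)*3^(1/8)*z/2) + C3*sin(2^(3/4)*3^(1/8)*z/2) + C4*cos(2^(3/4)*3^(1/8)*z/2)


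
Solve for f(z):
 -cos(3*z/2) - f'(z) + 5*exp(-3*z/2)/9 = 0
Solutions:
 f(z) = C1 - 2*sin(3*z/2)/3 - 10*exp(-3*z/2)/27


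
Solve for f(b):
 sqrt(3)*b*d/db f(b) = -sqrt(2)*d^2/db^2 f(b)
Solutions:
 f(b) = C1 + C2*erf(6^(1/4)*b/2)


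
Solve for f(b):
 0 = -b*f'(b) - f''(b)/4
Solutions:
 f(b) = C1 + C2*erf(sqrt(2)*b)


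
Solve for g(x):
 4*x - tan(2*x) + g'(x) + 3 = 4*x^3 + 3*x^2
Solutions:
 g(x) = C1 + x^4 + x^3 - 2*x^2 - 3*x - log(cos(2*x))/2


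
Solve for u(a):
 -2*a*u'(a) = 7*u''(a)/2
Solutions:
 u(a) = C1 + C2*erf(sqrt(14)*a/7)


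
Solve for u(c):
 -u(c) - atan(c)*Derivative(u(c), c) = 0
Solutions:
 u(c) = C1*exp(-Integral(1/atan(c), c))


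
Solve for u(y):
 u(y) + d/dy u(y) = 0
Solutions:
 u(y) = C1*exp(-y)


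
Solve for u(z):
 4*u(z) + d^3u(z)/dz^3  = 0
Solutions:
 u(z) = C3*exp(-2^(2/3)*z) + (C1*sin(2^(2/3)*sqrt(3)*z/2) + C2*cos(2^(2/3)*sqrt(3)*z/2))*exp(2^(2/3)*z/2)


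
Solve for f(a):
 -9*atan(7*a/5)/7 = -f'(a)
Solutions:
 f(a) = C1 + 9*a*atan(7*a/5)/7 - 45*log(49*a^2 + 25)/98


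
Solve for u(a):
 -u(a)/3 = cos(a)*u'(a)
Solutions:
 u(a) = C1*(sin(a) - 1)^(1/6)/(sin(a) + 1)^(1/6)


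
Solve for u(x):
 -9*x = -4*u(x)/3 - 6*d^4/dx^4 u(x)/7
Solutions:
 u(x) = 27*x/4 + (C1*sin(2^(3/4)*sqrt(3)*7^(1/4)*x/6) + C2*cos(2^(3/4)*sqrt(3)*7^(1/4)*x/6))*exp(-2^(3/4)*sqrt(3)*7^(1/4)*x/6) + (C3*sin(2^(3/4)*sqrt(3)*7^(1/4)*x/6) + C4*cos(2^(3/4)*sqrt(3)*7^(1/4)*x/6))*exp(2^(3/4)*sqrt(3)*7^(1/4)*x/6)


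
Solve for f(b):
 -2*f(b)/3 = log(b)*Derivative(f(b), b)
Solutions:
 f(b) = C1*exp(-2*li(b)/3)


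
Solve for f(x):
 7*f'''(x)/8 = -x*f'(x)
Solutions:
 f(x) = C1 + Integral(C2*airyai(-2*7^(2/3)*x/7) + C3*airybi(-2*7^(2/3)*x/7), x)


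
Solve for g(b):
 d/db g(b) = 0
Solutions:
 g(b) = C1


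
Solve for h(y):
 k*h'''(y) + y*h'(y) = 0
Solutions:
 h(y) = C1 + Integral(C2*airyai(y*(-1/k)^(1/3)) + C3*airybi(y*(-1/k)^(1/3)), y)


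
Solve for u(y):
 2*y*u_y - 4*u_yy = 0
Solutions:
 u(y) = C1 + C2*erfi(y/2)


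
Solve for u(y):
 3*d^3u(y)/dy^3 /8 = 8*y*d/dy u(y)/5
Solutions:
 u(y) = C1 + Integral(C2*airyai(4*15^(2/3)*y/15) + C3*airybi(4*15^(2/3)*y/15), y)


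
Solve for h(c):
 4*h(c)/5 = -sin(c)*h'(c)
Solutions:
 h(c) = C1*(cos(c) + 1)^(2/5)/(cos(c) - 1)^(2/5)


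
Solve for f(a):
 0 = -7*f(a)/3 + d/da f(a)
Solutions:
 f(a) = C1*exp(7*a/3)


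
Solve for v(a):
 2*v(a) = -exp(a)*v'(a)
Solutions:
 v(a) = C1*exp(2*exp(-a))


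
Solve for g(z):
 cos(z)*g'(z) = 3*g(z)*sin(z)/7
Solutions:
 g(z) = C1/cos(z)^(3/7)


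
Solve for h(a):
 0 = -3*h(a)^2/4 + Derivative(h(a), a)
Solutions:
 h(a) = -4/(C1 + 3*a)


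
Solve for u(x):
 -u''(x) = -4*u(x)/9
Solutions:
 u(x) = C1*exp(-2*x/3) + C2*exp(2*x/3)


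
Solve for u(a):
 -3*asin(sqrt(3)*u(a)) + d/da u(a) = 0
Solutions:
 Integral(1/asin(sqrt(3)*_y), (_y, u(a))) = C1 + 3*a


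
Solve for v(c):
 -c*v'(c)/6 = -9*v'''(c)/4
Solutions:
 v(c) = C1 + Integral(C2*airyai(2^(1/3)*c/3) + C3*airybi(2^(1/3)*c/3), c)


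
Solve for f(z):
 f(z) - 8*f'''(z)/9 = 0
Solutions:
 f(z) = C3*exp(3^(2/3)*z/2) + (C1*sin(3*3^(1/6)*z/4) + C2*cos(3*3^(1/6)*z/4))*exp(-3^(2/3)*z/4)


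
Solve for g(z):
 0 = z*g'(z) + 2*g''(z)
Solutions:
 g(z) = C1 + C2*erf(z/2)


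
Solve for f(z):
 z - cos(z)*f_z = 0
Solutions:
 f(z) = C1 + Integral(z/cos(z), z)


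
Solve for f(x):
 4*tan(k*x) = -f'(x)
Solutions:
 f(x) = C1 - 4*Piecewise((-log(cos(k*x))/k, Ne(k, 0)), (0, True))


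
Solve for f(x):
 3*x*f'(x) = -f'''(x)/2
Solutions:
 f(x) = C1 + Integral(C2*airyai(-6^(1/3)*x) + C3*airybi(-6^(1/3)*x), x)


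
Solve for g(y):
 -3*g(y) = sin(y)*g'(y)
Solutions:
 g(y) = C1*(cos(y) + 1)^(3/2)/(cos(y) - 1)^(3/2)


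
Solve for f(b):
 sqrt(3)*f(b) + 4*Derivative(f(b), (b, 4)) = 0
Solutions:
 f(b) = (C1*sin(3^(1/8)*b/2) + C2*cos(3^(1/8)*b/2))*exp(-3^(1/8)*b/2) + (C3*sin(3^(1/8)*b/2) + C4*cos(3^(1/8)*b/2))*exp(3^(1/8)*b/2)


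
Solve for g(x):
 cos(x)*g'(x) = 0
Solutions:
 g(x) = C1


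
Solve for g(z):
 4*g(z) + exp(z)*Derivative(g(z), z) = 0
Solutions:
 g(z) = C1*exp(4*exp(-z))


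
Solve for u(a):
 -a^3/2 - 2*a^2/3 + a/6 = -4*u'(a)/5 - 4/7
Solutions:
 u(a) = C1 + 5*a^4/32 + 5*a^3/18 - 5*a^2/48 - 5*a/7


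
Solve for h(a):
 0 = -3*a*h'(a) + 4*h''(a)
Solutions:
 h(a) = C1 + C2*erfi(sqrt(6)*a/4)


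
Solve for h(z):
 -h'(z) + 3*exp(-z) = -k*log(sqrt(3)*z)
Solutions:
 h(z) = C1 + k*z*log(z) + k*z*(-1 + log(3)/2) - 3*exp(-z)


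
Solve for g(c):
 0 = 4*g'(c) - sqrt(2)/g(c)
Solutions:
 g(c) = -sqrt(C1 + 2*sqrt(2)*c)/2
 g(c) = sqrt(C1 + 2*sqrt(2)*c)/2


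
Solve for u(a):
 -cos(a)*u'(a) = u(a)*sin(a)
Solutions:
 u(a) = C1*cos(a)


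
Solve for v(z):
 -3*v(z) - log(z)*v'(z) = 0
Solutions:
 v(z) = C1*exp(-3*li(z))


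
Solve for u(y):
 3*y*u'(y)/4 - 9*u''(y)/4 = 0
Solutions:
 u(y) = C1 + C2*erfi(sqrt(6)*y/6)


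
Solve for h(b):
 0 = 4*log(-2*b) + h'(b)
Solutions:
 h(b) = C1 - 4*b*log(-b) + 4*b*(1 - log(2))


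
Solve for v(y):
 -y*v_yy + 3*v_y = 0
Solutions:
 v(y) = C1 + C2*y^4


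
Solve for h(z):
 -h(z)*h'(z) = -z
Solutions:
 h(z) = -sqrt(C1 + z^2)
 h(z) = sqrt(C1 + z^2)


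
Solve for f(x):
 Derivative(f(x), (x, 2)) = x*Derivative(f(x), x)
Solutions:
 f(x) = C1 + C2*erfi(sqrt(2)*x/2)


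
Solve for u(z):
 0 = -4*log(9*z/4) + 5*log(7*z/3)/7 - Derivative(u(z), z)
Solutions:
 u(z) = C1 - 23*z*log(z)/7 - 61*z*log(3)/7 + 5*z*log(7)/7 + 23*z/7 + 8*z*log(2)


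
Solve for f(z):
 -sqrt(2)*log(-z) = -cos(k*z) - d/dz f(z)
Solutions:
 f(z) = C1 + sqrt(2)*z*(log(-z) - 1) - Piecewise((sin(k*z)/k, Ne(k, 0)), (z, True))


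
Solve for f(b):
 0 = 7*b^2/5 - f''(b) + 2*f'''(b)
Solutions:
 f(b) = C1 + C2*b + C3*exp(b/2) + 7*b^4/60 + 14*b^3/15 + 28*b^2/5


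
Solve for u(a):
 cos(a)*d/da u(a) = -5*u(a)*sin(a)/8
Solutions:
 u(a) = C1*cos(a)^(5/8)


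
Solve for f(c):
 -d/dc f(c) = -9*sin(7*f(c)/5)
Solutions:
 -9*c + 5*log(cos(7*f(c)/5) - 1)/14 - 5*log(cos(7*f(c)/5) + 1)/14 = C1


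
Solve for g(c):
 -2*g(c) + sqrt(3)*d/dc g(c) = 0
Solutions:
 g(c) = C1*exp(2*sqrt(3)*c/3)


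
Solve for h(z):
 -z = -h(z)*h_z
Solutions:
 h(z) = -sqrt(C1 + z^2)
 h(z) = sqrt(C1 + z^2)


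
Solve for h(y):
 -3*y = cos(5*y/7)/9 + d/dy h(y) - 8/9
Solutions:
 h(y) = C1 - 3*y^2/2 + 8*y/9 - 7*sin(5*y/7)/45


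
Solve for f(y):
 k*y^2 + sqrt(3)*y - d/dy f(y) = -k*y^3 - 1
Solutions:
 f(y) = C1 + k*y^4/4 + k*y^3/3 + sqrt(3)*y^2/2 + y


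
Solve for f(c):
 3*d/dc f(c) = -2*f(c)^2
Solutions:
 f(c) = 3/(C1 + 2*c)


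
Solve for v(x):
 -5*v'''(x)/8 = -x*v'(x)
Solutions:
 v(x) = C1 + Integral(C2*airyai(2*5^(2/3)*x/5) + C3*airybi(2*5^(2/3)*x/5), x)


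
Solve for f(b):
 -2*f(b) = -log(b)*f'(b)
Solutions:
 f(b) = C1*exp(2*li(b))


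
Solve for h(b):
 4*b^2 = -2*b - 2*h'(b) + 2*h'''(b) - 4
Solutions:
 h(b) = C1 + C2*exp(-b) + C3*exp(b) - 2*b^3/3 - b^2/2 - 6*b


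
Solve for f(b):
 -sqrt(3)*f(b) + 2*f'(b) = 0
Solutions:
 f(b) = C1*exp(sqrt(3)*b/2)


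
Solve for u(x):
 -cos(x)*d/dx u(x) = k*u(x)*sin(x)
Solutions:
 u(x) = C1*exp(k*log(cos(x)))


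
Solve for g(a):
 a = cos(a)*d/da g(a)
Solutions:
 g(a) = C1 + Integral(a/cos(a), a)


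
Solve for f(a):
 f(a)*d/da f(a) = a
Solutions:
 f(a) = -sqrt(C1 + a^2)
 f(a) = sqrt(C1 + a^2)


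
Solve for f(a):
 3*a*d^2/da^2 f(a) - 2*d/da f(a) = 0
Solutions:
 f(a) = C1 + C2*a^(5/3)


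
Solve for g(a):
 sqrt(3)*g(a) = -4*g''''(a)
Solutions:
 g(a) = (C1*sin(3^(1/8)*a/2) + C2*cos(3^(1/8)*a/2))*exp(-3^(1/8)*a/2) + (C3*sin(3^(1/8)*a/2) + C4*cos(3^(1/8)*a/2))*exp(3^(1/8)*a/2)


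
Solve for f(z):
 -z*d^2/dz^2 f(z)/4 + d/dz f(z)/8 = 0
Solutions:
 f(z) = C1 + C2*z^(3/2)


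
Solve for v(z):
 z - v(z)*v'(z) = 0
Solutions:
 v(z) = -sqrt(C1 + z^2)
 v(z) = sqrt(C1 + z^2)


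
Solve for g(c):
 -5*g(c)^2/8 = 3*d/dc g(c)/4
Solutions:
 g(c) = 6/(C1 + 5*c)


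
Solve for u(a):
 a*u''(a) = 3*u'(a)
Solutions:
 u(a) = C1 + C2*a^4


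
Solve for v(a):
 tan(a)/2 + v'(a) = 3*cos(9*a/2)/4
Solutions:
 v(a) = C1 + log(cos(a))/2 + sin(9*a/2)/6


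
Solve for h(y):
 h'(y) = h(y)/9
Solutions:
 h(y) = C1*exp(y/9)


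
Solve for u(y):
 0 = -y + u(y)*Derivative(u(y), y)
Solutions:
 u(y) = -sqrt(C1 + y^2)
 u(y) = sqrt(C1 + y^2)


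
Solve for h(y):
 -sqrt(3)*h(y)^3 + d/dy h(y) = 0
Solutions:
 h(y) = -sqrt(2)*sqrt(-1/(C1 + sqrt(3)*y))/2
 h(y) = sqrt(2)*sqrt(-1/(C1 + sqrt(3)*y))/2


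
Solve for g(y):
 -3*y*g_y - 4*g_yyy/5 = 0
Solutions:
 g(y) = C1 + Integral(C2*airyai(-30^(1/3)*y/2) + C3*airybi(-30^(1/3)*y/2), y)


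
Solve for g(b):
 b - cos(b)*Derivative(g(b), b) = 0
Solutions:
 g(b) = C1 + Integral(b/cos(b), b)


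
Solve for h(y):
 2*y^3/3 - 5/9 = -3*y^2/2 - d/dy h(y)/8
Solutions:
 h(y) = C1 - 4*y^4/3 - 4*y^3 + 40*y/9


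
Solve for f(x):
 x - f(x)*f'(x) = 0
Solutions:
 f(x) = -sqrt(C1 + x^2)
 f(x) = sqrt(C1 + x^2)


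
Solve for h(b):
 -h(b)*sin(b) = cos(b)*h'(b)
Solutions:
 h(b) = C1*cos(b)


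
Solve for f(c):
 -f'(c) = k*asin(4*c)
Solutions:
 f(c) = C1 - k*(c*asin(4*c) + sqrt(1 - 16*c^2)/4)


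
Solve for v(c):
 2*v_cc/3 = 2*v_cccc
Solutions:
 v(c) = C1 + C2*c + C3*exp(-sqrt(3)*c/3) + C4*exp(sqrt(3)*c/3)


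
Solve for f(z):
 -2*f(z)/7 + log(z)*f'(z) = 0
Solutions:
 f(z) = C1*exp(2*li(z)/7)


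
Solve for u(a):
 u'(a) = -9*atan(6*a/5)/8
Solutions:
 u(a) = C1 - 9*a*atan(6*a/5)/8 + 15*log(36*a^2 + 25)/32


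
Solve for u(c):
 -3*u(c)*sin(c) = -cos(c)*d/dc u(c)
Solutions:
 u(c) = C1/cos(c)^3


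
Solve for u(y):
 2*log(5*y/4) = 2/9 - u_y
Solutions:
 u(y) = C1 - 2*y*log(y) + y*log(16/25) + 20*y/9


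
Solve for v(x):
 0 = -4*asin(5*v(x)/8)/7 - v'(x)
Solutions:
 Integral(1/asin(5*_y/8), (_y, v(x))) = C1 - 4*x/7


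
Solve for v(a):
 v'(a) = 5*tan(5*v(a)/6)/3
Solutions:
 v(a) = -6*asin(C1*exp(25*a/18))/5 + 6*pi/5
 v(a) = 6*asin(C1*exp(25*a/18))/5


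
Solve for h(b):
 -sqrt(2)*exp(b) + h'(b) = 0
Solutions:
 h(b) = C1 + sqrt(2)*exp(b)


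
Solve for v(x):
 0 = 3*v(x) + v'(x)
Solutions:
 v(x) = C1*exp(-3*x)


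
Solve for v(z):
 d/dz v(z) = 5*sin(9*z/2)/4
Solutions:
 v(z) = C1 - 5*cos(9*z/2)/18


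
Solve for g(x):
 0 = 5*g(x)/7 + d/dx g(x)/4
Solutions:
 g(x) = C1*exp(-20*x/7)


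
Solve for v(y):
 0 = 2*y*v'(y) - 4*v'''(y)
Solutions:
 v(y) = C1 + Integral(C2*airyai(2^(2/3)*y/2) + C3*airybi(2^(2/3)*y/2), y)


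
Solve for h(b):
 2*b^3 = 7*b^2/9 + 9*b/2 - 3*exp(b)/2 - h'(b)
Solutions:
 h(b) = C1 - b^4/2 + 7*b^3/27 + 9*b^2/4 - 3*exp(b)/2


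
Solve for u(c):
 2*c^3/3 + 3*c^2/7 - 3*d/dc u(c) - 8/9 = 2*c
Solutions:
 u(c) = C1 + c^4/18 + c^3/21 - c^2/3 - 8*c/27


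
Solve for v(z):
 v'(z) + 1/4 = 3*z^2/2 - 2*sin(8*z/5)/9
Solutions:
 v(z) = C1 + z^3/2 - z/4 + 5*cos(8*z/5)/36


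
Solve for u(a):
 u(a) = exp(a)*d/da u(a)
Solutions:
 u(a) = C1*exp(-exp(-a))


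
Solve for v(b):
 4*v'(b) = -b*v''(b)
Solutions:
 v(b) = C1 + C2/b^3


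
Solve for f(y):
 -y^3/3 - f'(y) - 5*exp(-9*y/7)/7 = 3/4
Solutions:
 f(y) = C1 - y^4/12 - 3*y/4 + 5*exp(-9*y/7)/9


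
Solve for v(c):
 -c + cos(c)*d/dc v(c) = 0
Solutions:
 v(c) = C1 + Integral(c/cos(c), c)


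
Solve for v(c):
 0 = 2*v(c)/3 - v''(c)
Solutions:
 v(c) = C1*exp(-sqrt(6)*c/3) + C2*exp(sqrt(6)*c/3)


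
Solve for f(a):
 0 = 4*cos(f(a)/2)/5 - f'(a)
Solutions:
 -4*a/5 - log(sin(f(a)/2) - 1) + log(sin(f(a)/2) + 1) = C1


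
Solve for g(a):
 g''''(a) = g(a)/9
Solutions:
 g(a) = C1*exp(-sqrt(3)*a/3) + C2*exp(sqrt(3)*a/3) + C3*sin(sqrt(3)*a/3) + C4*cos(sqrt(3)*a/3)


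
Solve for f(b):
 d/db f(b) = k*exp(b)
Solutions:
 f(b) = C1 + k*exp(b)


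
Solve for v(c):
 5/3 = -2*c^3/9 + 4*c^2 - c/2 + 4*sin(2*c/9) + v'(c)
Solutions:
 v(c) = C1 + c^4/18 - 4*c^3/3 + c^2/4 + 5*c/3 + 18*cos(2*c/9)


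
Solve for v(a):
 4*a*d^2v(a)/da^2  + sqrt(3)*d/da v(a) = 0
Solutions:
 v(a) = C1 + C2*a^(1 - sqrt(3)/4)


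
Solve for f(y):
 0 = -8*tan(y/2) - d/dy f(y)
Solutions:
 f(y) = C1 + 16*log(cos(y/2))


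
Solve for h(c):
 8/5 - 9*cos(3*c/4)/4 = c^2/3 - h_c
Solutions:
 h(c) = C1 + c^3/9 - 8*c/5 + 3*sin(3*c/4)


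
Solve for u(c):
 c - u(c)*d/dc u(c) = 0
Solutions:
 u(c) = -sqrt(C1 + c^2)
 u(c) = sqrt(C1 + c^2)


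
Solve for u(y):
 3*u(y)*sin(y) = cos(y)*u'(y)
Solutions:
 u(y) = C1/cos(y)^3


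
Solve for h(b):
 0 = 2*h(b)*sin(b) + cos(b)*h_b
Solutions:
 h(b) = C1*cos(b)^2


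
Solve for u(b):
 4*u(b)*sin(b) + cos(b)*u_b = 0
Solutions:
 u(b) = C1*cos(b)^4


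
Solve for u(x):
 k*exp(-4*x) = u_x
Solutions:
 u(x) = C1 - k*exp(-4*x)/4


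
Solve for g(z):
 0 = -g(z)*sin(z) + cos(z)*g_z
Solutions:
 g(z) = C1/cos(z)


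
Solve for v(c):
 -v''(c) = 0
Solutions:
 v(c) = C1 + C2*c


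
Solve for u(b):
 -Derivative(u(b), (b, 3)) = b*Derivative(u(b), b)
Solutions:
 u(b) = C1 + Integral(C2*airyai(-b) + C3*airybi(-b), b)


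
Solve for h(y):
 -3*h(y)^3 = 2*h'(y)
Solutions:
 h(y) = -sqrt(-1/(C1 - 3*y))
 h(y) = sqrt(-1/(C1 - 3*y))


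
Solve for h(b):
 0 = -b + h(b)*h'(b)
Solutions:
 h(b) = -sqrt(C1 + b^2)
 h(b) = sqrt(C1 + b^2)


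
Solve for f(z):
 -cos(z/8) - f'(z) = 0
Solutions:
 f(z) = C1 - 8*sin(z/8)


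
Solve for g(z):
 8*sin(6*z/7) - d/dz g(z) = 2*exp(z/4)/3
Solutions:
 g(z) = C1 - 8*exp(z/4)/3 - 28*cos(6*z/7)/3


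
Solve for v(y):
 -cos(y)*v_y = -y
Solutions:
 v(y) = C1 + Integral(y/cos(y), y)


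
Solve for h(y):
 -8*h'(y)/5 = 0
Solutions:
 h(y) = C1


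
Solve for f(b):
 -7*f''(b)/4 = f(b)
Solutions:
 f(b) = C1*sin(2*sqrt(7)*b/7) + C2*cos(2*sqrt(7)*b/7)


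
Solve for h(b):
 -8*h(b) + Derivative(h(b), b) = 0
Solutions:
 h(b) = C1*exp(8*b)


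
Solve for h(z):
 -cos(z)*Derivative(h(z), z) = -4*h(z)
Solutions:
 h(z) = C1*(sin(z)^2 + 2*sin(z) + 1)/(sin(z)^2 - 2*sin(z) + 1)


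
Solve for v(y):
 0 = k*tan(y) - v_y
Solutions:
 v(y) = C1 - k*log(cos(y))


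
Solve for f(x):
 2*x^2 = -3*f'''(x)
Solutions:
 f(x) = C1 + C2*x + C3*x^2 - x^5/90


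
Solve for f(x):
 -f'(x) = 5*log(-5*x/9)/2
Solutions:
 f(x) = C1 - 5*x*log(-x)/2 + x*(-5*log(5)/2 + 5/2 + 5*log(3))


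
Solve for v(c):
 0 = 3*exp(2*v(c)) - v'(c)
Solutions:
 v(c) = log(-sqrt(-1/(C1 + 3*c))) - log(2)/2
 v(c) = log(-1/(C1 + 3*c))/2 - log(2)/2


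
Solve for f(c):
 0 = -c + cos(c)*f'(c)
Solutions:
 f(c) = C1 + Integral(c/cos(c), c)


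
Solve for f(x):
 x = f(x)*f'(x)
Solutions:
 f(x) = -sqrt(C1 + x^2)
 f(x) = sqrt(C1 + x^2)


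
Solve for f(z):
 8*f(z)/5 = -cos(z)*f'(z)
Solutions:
 f(z) = C1*(sin(z) - 1)^(4/5)/(sin(z) + 1)^(4/5)


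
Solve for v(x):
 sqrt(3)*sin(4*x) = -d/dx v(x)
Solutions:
 v(x) = C1 + sqrt(3)*cos(4*x)/4


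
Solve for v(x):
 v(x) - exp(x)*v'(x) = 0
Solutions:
 v(x) = C1*exp(-exp(-x))


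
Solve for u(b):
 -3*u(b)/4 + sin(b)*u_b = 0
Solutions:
 u(b) = C1*(cos(b) - 1)^(3/8)/(cos(b) + 1)^(3/8)


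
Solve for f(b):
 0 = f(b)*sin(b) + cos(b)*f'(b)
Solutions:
 f(b) = C1*cos(b)


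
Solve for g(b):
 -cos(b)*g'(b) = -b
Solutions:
 g(b) = C1 + Integral(b/cos(b), b)


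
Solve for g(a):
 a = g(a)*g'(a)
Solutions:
 g(a) = -sqrt(C1 + a^2)
 g(a) = sqrt(C1 + a^2)


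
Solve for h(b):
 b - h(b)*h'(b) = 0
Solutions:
 h(b) = -sqrt(C1 + b^2)
 h(b) = sqrt(C1 + b^2)


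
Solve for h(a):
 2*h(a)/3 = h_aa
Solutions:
 h(a) = C1*exp(-sqrt(6)*a/3) + C2*exp(sqrt(6)*a/3)


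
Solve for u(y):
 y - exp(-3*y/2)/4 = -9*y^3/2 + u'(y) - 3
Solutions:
 u(y) = C1 + 9*y^4/8 + y^2/2 + 3*y + exp(-3*y/2)/6


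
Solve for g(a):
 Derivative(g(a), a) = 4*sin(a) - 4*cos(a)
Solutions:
 g(a) = C1 - 4*sqrt(2)*sin(a + pi/4)


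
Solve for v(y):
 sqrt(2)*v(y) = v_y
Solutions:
 v(y) = C1*exp(sqrt(2)*y)


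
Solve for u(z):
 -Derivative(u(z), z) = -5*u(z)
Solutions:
 u(z) = C1*exp(5*z)


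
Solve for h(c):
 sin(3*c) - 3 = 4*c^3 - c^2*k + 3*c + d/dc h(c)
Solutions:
 h(c) = C1 - c^4 + c^3*k/3 - 3*c^2/2 - 3*c - cos(3*c)/3


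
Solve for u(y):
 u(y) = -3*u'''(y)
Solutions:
 u(y) = C3*exp(-3^(2/3)*y/3) + (C1*sin(3^(1/6)*y/2) + C2*cos(3^(1/6)*y/2))*exp(3^(2/3)*y/6)


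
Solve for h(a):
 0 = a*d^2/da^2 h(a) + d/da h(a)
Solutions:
 h(a) = C1 + C2*log(a)


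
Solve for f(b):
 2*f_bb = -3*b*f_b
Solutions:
 f(b) = C1 + C2*erf(sqrt(3)*b/2)


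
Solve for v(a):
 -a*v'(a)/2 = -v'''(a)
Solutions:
 v(a) = C1 + Integral(C2*airyai(2^(2/3)*a/2) + C3*airybi(2^(2/3)*a/2), a)


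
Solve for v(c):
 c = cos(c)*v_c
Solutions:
 v(c) = C1 + Integral(c/cos(c), c)


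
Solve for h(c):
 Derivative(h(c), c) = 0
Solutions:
 h(c) = C1


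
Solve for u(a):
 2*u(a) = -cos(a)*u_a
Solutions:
 u(a) = C1*(sin(a) - 1)/(sin(a) + 1)


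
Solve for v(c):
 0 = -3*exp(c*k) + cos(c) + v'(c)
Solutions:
 v(c) = C1 - sin(c) + 3*exp(c*k)/k


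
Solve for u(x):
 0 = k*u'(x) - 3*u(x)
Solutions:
 u(x) = C1*exp(3*x/k)


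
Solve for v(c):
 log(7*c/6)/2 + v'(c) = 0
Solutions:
 v(c) = C1 - c*log(c)/2 - c*log(7)/2 + c/2 + c*log(6)/2


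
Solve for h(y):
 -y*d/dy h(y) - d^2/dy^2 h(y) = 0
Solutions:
 h(y) = C1 + C2*erf(sqrt(2)*y/2)


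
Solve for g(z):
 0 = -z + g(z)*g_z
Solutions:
 g(z) = -sqrt(C1 + z^2)
 g(z) = sqrt(C1 + z^2)


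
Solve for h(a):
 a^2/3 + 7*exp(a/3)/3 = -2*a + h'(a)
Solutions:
 h(a) = C1 + a^3/9 + a^2 + 7*exp(a/3)


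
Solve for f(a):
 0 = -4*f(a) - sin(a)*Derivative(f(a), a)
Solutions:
 f(a) = C1*(cos(a)^2 + 2*cos(a) + 1)/(cos(a)^2 - 2*cos(a) + 1)


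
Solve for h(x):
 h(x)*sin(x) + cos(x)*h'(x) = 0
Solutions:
 h(x) = C1*cos(x)


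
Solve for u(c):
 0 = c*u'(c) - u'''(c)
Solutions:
 u(c) = C1 + Integral(C2*airyai(c) + C3*airybi(c), c)


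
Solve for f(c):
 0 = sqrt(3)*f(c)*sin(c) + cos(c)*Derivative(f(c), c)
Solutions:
 f(c) = C1*cos(c)^(sqrt(3))


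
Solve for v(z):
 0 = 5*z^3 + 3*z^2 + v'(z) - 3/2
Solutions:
 v(z) = C1 - 5*z^4/4 - z^3 + 3*z/2


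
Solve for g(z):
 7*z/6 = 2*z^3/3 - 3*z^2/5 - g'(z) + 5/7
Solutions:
 g(z) = C1 + z^4/6 - z^3/5 - 7*z^2/12 + 5*z/7


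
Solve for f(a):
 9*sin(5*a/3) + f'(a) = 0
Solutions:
 f(a) = C1 + 27*cos(5*a/3)/5


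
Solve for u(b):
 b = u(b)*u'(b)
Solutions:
 u(b) = -sqrt(C1 + b^2)
 u(b) = sqrt(C1 + b^2)


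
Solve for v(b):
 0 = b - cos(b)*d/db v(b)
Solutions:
 v(b) = C1 + Integral(b/cos(b), b)


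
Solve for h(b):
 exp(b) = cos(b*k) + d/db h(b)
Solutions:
 h(b) = C1 + exp(b) - sin(b*k)/k


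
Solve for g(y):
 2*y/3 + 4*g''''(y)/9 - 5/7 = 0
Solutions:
 g(y) = C1 + C2*y + C3*y^2 + C4*y^3 - y^5/80 + 15*y^4/224


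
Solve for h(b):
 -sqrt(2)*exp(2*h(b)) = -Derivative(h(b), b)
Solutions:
 h(b) = log(-sqrt(-1/(C1 + sqrt(2)*b))) - log(2)/2
 h(b) = log(-1/(C1 + sqrt(2)*b))/2 - log(2)/2


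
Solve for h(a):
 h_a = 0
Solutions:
 h(a) = C1


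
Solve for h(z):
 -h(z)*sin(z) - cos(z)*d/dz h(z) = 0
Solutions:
 h(z) = C1*cos(z)


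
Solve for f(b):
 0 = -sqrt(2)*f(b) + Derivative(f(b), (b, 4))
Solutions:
 f(b) = C1*exp(-2^(1/8)*b) + C2*exp(2^(1/8)*b) + C3*sin(2^(1/8)*b) + C4*cos(2^(1/8)*b)


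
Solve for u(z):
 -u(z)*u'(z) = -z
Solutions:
 u(z) = -sqrt(C1 + z^2)
 u(z) = sqrt(C1 + z^2)


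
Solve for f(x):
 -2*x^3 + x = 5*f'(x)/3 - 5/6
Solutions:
 f(x) = C1 - 3*x^4/10 + 3*x^2/10 + x/2


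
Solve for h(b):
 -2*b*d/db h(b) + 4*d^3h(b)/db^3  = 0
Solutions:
 h(b) = C1 + Integral(C2*airyai(2^(2/3)*b/2) + C3*airybi(2^(2/3)*b/2), b)


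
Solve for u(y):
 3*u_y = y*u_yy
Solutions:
 u(y) = C1 + C2*y^4


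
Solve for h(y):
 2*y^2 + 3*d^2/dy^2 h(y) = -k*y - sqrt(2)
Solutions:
 h(y) = C1 + C2*y - k*y^3/18 - y^4/18 - sqrt(2)*y^2/6


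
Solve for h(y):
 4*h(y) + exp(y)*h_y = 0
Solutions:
 h(y) = C1*exp(4*exp(-y))


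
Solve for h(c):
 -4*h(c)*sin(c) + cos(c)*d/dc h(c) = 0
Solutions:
 h(c) = C1/cos(c)^4


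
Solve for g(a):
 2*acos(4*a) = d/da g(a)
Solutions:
 g(a) = C1 + 2*a*acos(4*a) - sqrt(1 - 16*a^2)/2


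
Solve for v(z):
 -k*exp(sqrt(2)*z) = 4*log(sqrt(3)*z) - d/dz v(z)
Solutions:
 v(z) = C1 + sqrt(2)*k*exp(sqrt(2)*z)/2 + 4*z*log(z) + 2*z*(-2 + log(3))


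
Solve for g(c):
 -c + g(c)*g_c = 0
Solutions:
 g(c) = -sqrt(C1 + c^2)
 g(c) = sqrt(C1 + c^2)


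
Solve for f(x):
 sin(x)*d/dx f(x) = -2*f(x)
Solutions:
 f(x) = C1*(cos(x) + 1)/(cos(x) - 1)


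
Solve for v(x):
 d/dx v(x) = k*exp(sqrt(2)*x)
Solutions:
 v(x) = C1 + sqrt(2)*k*exp(sqrt(2)*x)/2


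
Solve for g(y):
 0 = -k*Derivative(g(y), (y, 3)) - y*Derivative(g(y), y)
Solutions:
 g(y) = C1 + Integral(C2*airyai(y*(-1/k)^(1/3)) + C3*airybi(y*(-1/k)^(1/3)), y)


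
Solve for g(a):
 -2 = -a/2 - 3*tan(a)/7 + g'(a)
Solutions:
 g(a) = C1 + a^2/4 - 2*a - 3*log(cos(a))/7


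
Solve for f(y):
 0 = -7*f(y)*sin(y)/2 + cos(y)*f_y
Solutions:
 f(y) = C1/cos(y)^(7/2)


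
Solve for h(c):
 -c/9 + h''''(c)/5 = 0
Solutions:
 h(c) = C1 + C2*c + C3*c^2 + C4*c^3 + c^5/216


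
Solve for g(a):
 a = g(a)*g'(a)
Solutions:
 g(a) = -sqrt(C1 + a^2)
 g(a) = sqrt(C1 + a^2)


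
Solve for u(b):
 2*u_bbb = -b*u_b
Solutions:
 u(b) = C1 + Integral(C2*airyai(-2^(2/3)*b/2) + C3*airybi(-2^(2/3)*b/2), b)


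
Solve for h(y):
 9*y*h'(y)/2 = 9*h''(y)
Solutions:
 h(y) = C1 + C2*erfi(y/2)


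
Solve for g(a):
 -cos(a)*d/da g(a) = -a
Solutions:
 g(a) = C1 + Integral(a/cos(a), a)


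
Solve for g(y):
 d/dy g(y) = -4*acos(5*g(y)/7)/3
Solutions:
 Integral(1/acos(5*_y/7), (_y, g(y))) = C1 - 4*y/3


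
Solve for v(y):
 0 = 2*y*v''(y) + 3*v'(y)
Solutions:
 v(y) = C1 + C2/sqrt(y)


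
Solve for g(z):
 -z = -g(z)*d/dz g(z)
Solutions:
 g(z) = -sqrt(C1 + z^2)
 g(z) = sqrt(C1 + z^2)


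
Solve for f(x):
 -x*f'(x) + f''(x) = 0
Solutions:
 f(x) = C1 + C2*erfi(sqrt(2)*x/2)


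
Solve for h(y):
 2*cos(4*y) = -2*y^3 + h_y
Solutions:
 h(y) = C1 + y^4/2 + sin(4*y)/2


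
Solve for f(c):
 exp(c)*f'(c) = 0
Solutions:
 f(c) = C1


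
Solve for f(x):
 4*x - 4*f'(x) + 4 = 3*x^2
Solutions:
 f(x) = C1 - x^3/4 + x^2/2 + x


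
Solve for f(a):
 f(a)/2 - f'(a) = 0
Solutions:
 f(a) = C1*exp(a/2)


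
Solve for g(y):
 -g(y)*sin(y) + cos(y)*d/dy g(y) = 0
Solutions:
 g(y) = C1/cos(y)


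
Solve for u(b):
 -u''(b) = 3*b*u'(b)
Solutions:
 u(b) = C1 + C2*erf(sqrt(6)*b/2)


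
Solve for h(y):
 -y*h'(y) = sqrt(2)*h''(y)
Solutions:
 h(y) = C1 + C2*erf(2^(1/4)*y/2)


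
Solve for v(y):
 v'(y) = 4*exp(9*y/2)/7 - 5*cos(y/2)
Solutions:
 v(y) = C1 + 8*exp(9*y/2)/63 - 10*sin(y/2)


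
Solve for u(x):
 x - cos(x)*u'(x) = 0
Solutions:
 u(x) = C1 + Integral(x/cos(x), x)


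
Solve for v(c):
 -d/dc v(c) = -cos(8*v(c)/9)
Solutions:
 -c - 9*log(sin(8*v(c)/9) - 1)/16 + 9*log(sin(8*v(c)/9) + 1)/16 = C1


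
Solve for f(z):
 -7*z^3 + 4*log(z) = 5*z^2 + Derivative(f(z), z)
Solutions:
 f(z) = C1 - 7*z^4/4 - 5*z^3/3 + 4*z*log(z) - 4*z


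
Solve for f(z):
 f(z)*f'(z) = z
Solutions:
 f(z) = -sqrt(C1 + z^2)
 f(z) = sqrt(C1 + z^2)


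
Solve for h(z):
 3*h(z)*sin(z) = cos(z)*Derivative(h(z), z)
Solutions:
 h(z) = C1/cos(z)^3


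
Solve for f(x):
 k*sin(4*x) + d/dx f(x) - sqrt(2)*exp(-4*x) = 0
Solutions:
 f(x) = C1 + k*cos(4*x)/4 - sqrt(2)*exp(-4*x)/4


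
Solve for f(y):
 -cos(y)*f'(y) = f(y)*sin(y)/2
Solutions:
 f(y) = C1*sqrt(cos(y))


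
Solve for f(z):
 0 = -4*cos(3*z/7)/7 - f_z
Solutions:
 f(z) = C1 - 4*sin(3*z/7)/3


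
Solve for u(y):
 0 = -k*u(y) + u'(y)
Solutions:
 u(y) = C1*exp(k*y)


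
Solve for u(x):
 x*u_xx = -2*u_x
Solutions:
 u(x) = C1 + C2/x


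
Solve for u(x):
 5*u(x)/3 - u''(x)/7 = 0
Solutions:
 u(x) = C1*exp(-sqrt(105)*x/3) + C2*exp(sqrt(105)*x/3)


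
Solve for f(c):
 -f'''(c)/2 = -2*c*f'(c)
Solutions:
 f(c) = C1 + Integral(C2*airyai(2^(2/3)*c) + C3*airybi(2^(2/3)*c), c)


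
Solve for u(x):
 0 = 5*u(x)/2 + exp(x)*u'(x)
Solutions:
 u(x) = C1*exp(5*exp(-x)/2)


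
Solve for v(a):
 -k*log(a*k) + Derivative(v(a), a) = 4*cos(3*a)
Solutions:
 v(a) = C1 + a*k*(log(a*k) - 1) + 4*sin(3*a)/3


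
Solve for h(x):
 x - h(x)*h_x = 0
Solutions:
 h(x) = -sqrt(C1 + x^2)
 h(x) = sqrt(C1 + x^2)


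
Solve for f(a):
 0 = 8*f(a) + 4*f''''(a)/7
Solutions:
 f(a) = (C1*sin(2^(3/4)*7^(1/4)*a/2) + C2*cos(2^(3/4)*7^(1/4)*a/2))*exp(-2^(3/4)*7^(1/4)*a/2) + (C3*sin(2^(3/4)*7^(1/4)*a/2) + C4*cos(2^(3/4)*7^(1/4)*a/2))*exp(2^(3/4)*7^(1/4)*a/2)


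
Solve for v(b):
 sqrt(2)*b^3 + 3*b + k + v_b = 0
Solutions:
 v(b) = C1 - sqrt(2)*b^4/4 - 3*b^2/2 - b*k


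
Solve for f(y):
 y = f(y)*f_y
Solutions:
 f(y) = -sqrt(C1 + y^2)
 f(y) = sqrt(C1 + y^2)


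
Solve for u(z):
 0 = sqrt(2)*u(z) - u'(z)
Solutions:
 u(z) = C1*exp(sqrt(2)*z)


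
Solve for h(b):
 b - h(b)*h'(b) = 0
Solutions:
 h(b) = -sqrt(C1 + b^2)
 h(b) = sqrt(C1 + b^2)


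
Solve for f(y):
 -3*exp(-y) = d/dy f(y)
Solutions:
 f(y) = C1 + 3*exp(-y)


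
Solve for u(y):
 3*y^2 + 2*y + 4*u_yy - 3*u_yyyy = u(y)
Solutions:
 u(y) = C1*exp(-y) + C2*exp(y) + C3*exp(-sqrt(3)*y/3) + C4*exp(sqrt(3)*y/3) + 3*y^2 + 2*y + 24


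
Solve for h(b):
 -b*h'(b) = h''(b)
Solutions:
 h(b) = C1 + C2*erf(sqrt(2)*b/2)


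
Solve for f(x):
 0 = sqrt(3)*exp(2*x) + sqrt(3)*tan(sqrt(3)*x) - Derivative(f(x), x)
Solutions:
 f(x) = C1 + sqrt(3)*exp(2*x)/2 - log(cos(sqrt(3)*x))
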